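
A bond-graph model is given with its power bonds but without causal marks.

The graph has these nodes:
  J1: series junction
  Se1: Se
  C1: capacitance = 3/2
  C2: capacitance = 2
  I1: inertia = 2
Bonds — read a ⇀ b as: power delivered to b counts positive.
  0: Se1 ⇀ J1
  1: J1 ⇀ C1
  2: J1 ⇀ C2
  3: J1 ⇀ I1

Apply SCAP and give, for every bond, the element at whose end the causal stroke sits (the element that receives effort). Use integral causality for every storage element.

#0 stroke→J1
#1 stroke→J1
#2 stroke→J1
#3 stroke→I1

#0 →J1  (source Se1 imposes e)
#1 →J1  (prefer integral on C1)
#2 →J1  (C2: C, integral causality)
#3 →I1  (closing 1-jn rule on J1)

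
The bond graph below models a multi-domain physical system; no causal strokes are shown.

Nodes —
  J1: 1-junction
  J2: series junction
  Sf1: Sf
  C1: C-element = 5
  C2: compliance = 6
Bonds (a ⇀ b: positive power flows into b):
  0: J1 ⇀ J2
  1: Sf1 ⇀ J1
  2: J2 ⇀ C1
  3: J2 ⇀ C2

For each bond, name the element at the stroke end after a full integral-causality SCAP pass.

bond 0 stroke→J1
bond 1 stroke→Sf1
bond 2 stroke→J2
bond 3 stroke→J2

β1 →Sf1  (Sf1 fixes flow; stroke at Sf1)
β0 →J1  (1-jn J1 has f-setter on 1)
β2 →J2  (1-jn J2 has f-setter on 0)
β3 →J2  (J2: bond 0 brought flow, rest push out)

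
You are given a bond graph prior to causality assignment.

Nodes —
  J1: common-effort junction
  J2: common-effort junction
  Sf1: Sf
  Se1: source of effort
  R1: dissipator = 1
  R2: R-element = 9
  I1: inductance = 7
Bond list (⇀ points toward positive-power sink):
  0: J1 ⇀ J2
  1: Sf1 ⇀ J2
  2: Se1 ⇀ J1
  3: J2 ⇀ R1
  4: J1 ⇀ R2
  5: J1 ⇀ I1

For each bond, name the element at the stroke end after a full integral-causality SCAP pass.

β0 →J2
β1 →Sf1
β2 →J1
β3 →R1
β4 →R2
β5 →I1

b1 |Sf1  (Sf1: flow source, stroke at near end)
b2 |J1  (Se1 fixes effort; stroke away)
b0 |J2  (0-jn J1 has e-setter on 2)
b4 |R2  (common-e at J1 fixed by 2)
b5 |I1  (0-jn J1 has e-setter on 2)
b3 |R1  (0-jn J2 has e-setter on 0)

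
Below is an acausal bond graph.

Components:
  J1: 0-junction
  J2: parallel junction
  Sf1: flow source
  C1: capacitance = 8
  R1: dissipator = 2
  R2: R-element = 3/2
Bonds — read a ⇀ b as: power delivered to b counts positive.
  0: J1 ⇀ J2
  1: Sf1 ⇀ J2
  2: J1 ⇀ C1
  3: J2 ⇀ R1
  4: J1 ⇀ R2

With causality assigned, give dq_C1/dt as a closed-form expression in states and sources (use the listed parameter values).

dq_C1/dt = F_Sf1 - 7*q_C1/48

β1 stroke→Sf1  (Sf1: flow source, stroke at near end)
β2 stroke→J1  (prefer integral on C1)
β0 stroke→J2  (J1: bond 2 brought effort, rest push out)
β4 stroke→R2  (common-e at J1 fixed by 2)
β3 stroke→R1  (common-e at J2 fixed by 0)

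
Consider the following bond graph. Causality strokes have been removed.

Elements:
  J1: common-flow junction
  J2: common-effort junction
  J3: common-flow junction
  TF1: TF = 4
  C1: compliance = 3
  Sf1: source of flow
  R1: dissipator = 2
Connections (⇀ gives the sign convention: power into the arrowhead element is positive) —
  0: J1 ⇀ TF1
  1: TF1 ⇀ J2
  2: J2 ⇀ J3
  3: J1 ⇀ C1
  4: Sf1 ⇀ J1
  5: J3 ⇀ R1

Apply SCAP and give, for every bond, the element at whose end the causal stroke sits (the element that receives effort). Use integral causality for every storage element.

bond 0 stroke at J1
bond 1 stroke at TF1
bond 2 stroke at J2
bond 3 stroke at J1
bond 4 stroke at Sf1
bond 5 stroke at J3

#4 stroke at Sf1  (Sf1 (Sf) sets flow on bond)
#0 stroke at J1  (1-jn J1 has f-setter on 4)
#3 stroke at J1  (J1 flow already set via bond 4)
#1 stroke at TF1  (TF1 one-in-one-out from 0)
#2 stroke at J2  (only one effort-in slot at J2)
#5 stroke at J3  (J3: bond 2 brought flow, rest push out)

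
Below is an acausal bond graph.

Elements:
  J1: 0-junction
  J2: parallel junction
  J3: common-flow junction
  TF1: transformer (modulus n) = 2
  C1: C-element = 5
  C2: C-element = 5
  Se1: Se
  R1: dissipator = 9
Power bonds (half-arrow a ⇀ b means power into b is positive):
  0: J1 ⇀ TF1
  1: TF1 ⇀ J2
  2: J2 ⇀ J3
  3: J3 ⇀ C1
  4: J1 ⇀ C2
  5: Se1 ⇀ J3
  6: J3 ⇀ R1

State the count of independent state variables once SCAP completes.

2  (C1, C2 all integral)

#5 stroke at J3  (Se1 (Se) sets effort on bond)
#3 stroke at J3  (C1 integral (e out))
#4 stroke at J1  (C2 outputs effort q/C2)
#0 stroke at TF1  (J1 effort already set via bond 4)
#1 stroke at J2  (TF1: transformer flips bond 0)
#2 stroke at J3  (common-e at J2 fixed by 1)
#6 stroke at R1  (only one flow-in slot at J3)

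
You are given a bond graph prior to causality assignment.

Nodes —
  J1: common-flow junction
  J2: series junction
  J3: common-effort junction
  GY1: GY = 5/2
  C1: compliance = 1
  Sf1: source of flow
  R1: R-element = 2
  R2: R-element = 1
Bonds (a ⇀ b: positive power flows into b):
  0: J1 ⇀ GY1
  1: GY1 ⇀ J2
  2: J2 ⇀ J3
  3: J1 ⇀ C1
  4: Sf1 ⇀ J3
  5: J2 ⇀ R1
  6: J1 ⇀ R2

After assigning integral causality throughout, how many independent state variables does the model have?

1  (C1 all integral)

#4 →Sf1  (source Sf1 imposes f)
#2 →J3  (J3 needs exactly one e-in)
#1 →J2  (common-f at J2 fixed by 2)
#5 →J2  (J2 flow already set via bond 2)
#0 →J1  (through GY1, causality inverts; strokes same side of GY1)
#3 →J1  (C1 integral (e out))
#6 →R2  (only one flow-in slot at J1)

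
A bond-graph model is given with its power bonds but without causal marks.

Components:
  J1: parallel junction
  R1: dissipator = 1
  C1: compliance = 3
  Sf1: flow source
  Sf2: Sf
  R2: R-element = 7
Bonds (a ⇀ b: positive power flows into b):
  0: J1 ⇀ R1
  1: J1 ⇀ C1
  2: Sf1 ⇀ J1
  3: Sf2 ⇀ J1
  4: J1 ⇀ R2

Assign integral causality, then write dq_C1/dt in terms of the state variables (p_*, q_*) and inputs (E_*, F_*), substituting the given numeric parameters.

dq_C1/dt = F_Sf1 + F_Sf2 - 8*q_C1/21

β2 stroke at Sf1  (source Sf1 imposes f)
β3 stroke at Sf2  (Sf2 (Sf) sets flow on bond)
β1 stroke at J1  (C1 outputs effort q/C1)
β0 stroke at R1  (common-e at J1 fixed by 1)
β4 stroke at R2  (J1 effort already set via bond 1)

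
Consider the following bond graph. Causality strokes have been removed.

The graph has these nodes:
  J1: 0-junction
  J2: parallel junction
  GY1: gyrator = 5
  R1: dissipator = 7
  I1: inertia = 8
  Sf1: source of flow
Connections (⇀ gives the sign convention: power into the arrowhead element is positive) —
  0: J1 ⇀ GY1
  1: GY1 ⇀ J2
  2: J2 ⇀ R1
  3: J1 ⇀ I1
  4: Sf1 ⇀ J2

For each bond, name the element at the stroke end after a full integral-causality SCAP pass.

b4 stroke→Sf1  (source Sf1 imposes f)
b3 stroke→I1  (I1 outputs flow p/I1)
b0 stroke→J1  (closing 0-jn rule on J1)
b1 stroke→J2  (through GY1, causality inverts; strokes same side of GY1)
b2 stroke→R1  (0-jn J2 has e-setter on 1)

b0 →J1
b1 →J2
b2 →R1
b3 →I1
b4 →Sf1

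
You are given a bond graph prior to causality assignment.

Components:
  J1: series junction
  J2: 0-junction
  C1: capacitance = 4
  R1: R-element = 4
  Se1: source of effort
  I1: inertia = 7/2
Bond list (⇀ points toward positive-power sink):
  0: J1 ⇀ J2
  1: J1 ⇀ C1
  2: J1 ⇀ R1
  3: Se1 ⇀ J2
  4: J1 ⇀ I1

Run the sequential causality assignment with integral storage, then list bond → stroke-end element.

b0 →J1
b1 →J1
b2 →J1
b3 →J2
b4 →I1

bond 3 →J2  (Se1 (Se) sets effort on bond)
bond 0 →J1  (common-e at J2 fixed by 3)
bond 1 →J1  (prefer integral on C1)
bond 4 →I1  (I1 integral (f out))
bond 2 →J1  (1-jn J1 has f-setter on 4)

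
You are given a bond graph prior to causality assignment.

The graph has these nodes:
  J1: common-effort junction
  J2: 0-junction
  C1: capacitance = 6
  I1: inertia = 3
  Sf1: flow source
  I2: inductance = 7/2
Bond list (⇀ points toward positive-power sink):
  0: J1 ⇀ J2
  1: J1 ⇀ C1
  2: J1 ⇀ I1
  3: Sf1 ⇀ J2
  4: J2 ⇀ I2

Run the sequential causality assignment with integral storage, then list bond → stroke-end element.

b3 →Sf1  (Sf1 (Sf) sets flow on bond)
b1 →J1  (C1: C, integral causality)
b0 →J2  (J1 effort already set via bond 1)
b2 →I1  (J1: bond 1 brought effort, rest push out)
b4 →I2  (J2: bond 0 brought effort, rest push out)

b0 |J2
b1 |J1
b2 |I1
b3 |Sf1
b4 |I2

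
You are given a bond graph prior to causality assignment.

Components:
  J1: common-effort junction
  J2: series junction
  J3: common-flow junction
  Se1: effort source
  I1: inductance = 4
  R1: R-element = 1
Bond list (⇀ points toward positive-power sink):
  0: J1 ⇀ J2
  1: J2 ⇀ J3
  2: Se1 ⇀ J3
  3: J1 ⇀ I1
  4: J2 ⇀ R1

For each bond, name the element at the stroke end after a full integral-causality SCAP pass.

bond 2 stroke→J3  (source Se1 imposes e)
bond 1 stroke→J2  (J3 needs exactly one f-in)
bond 3 stroke→I1  (prefer integral on I1)
bond 0 stroke→J1  (only one effort-in slot at J1)
bond 4 stroke→J2  (1-jn J2 has f-setter on 0)

bond 0 |J1
bond 1 |J2
bond 2 |J3
bond 3 |I1
bond 4 |J2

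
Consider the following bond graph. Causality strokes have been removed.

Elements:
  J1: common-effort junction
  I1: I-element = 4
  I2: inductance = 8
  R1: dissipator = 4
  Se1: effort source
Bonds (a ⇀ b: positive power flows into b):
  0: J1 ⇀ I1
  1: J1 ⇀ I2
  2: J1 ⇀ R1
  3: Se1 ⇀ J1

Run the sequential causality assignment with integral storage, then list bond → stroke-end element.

#3 |J1  (source Se1 imposes e)
#0 |I1  (J1: bond 3 brought effort, rest push out)
#1 |I2  (common-e at J1 fixed by 3)
#2 |R1  (0-jn J1 has e-setter on 3)

b0 →I1
b1 →I2
b2 →R1
b3 →J1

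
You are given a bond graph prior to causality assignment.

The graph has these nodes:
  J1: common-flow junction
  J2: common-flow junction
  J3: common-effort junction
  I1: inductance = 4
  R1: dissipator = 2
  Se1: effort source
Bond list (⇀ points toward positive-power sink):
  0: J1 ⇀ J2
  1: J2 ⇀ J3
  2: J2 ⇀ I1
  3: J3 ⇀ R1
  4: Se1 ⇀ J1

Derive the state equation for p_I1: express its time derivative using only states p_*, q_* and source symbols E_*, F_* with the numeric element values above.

bond 4 stroke at J1  (Se1 fixes effort; stroke away)
bond 0 stroke at J2  (J1 needs exactly one f-in)
bond 2 stroke at I1  (I1 integral (f out))
bond 1 stroke at J2  (1-jn J2 has f-setter on 2)
bond 3 stroke at J3  (J3 needs exactly one e-in)

dp_I1/dt = E_Se1 - p_I1/2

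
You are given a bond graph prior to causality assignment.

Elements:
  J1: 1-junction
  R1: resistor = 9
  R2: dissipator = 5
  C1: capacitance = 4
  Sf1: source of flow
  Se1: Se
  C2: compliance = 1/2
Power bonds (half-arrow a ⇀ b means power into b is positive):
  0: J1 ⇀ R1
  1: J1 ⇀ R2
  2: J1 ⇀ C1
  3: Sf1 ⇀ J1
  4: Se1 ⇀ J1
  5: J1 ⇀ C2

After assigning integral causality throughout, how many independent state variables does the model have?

2  (C1, C2 all integral)

#3 →Sf1  (Sf1 fixes flow; stroke at Sf1)
#4 →J1  (source Se1 imposes e)
#0 →J1  (1-jn J1 has f-setter on 3)
#1 →J1  (J1: bond 3 brought flow, rest push out)
#2 →J1  (1-jn J1 has f-setter on 3)
#5 →J1  (common-f at J1 fixed by 3)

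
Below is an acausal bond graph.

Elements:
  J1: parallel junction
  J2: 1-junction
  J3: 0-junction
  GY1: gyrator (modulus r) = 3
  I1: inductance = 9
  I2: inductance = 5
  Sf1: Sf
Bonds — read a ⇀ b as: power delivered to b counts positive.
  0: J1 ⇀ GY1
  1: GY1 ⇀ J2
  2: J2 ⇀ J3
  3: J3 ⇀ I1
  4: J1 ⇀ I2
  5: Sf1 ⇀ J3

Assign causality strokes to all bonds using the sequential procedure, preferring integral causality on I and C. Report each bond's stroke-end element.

b5 stroke→Sf1  (Sf1: flow source, stroke at near end)
b3 stroke→I1  (prefer integral on I1)
b2 stroke→J3  (J3: last free bond brings effort in)
b1 stroke→J2  (J2 flow already set via bond 2)
b0 stroke→J1  (GY1: gyrator matches bond 1)
b4 stroke→I2  (J1 effort already set via bond 0)

bond 0 stroke at J1
bond 1 stroke at J2
bond 2 stroke at J3
bond 3 stroke at I1
bond 4 stroke at I2
bond 5 stroke at Sf1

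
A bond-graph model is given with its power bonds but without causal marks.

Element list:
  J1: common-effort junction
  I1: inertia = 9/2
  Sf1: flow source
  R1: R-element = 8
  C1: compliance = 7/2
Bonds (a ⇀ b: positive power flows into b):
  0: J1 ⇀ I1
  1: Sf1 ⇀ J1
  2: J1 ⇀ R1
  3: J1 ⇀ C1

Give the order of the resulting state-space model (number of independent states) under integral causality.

2  (C1, I1 all integral)

b1 |Sf1  (Sf1 fixes flow; stroke at Sf1)
b0 |I1  (I1: I, integral causality)
b3 |J1  (prefer integral on C1)
b2 |R1  (J1: bond 3 brought effort, rest push out)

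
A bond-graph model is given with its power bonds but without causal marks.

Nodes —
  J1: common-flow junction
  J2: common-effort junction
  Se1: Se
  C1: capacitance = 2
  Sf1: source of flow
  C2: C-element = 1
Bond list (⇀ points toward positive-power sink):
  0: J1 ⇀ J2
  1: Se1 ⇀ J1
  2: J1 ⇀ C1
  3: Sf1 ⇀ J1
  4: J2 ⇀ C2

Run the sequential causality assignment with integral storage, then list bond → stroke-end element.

b1 |J1  (Se1 (Se) sets effort on bond)
b3 |Sf1  (source Sf1 imposes f)
b0 |J1  (common-f at J1 fixed by 3)
b2 |J1  (1-jn J1 has f-setter on 3)
b4 |J2  (closing 0-jn rule on J2)

bond 0 →J1
bond 1 →J1
bond 2 →J1
bond 3 →Sf1
bond 4 →J2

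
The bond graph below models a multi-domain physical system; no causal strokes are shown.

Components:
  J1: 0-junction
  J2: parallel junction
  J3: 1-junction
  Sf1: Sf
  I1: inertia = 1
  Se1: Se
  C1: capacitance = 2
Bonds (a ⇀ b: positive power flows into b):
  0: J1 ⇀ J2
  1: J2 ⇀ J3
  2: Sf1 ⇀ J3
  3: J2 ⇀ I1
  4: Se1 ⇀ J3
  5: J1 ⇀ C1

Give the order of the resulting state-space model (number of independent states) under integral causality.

#2 |Sf1  (source Sf1 imposes f)
#4 |J3  (Se1: effort source, stroke at far end)
#1 |J3  (J3 flow already set via bond 2)
#3 |I1  (prefer integral on I1)
#0 |J2  (J2 needs exactly one e-in)
#5 |J1  (closing 0-jn rule on J1)

2  (C1, I1 all integral)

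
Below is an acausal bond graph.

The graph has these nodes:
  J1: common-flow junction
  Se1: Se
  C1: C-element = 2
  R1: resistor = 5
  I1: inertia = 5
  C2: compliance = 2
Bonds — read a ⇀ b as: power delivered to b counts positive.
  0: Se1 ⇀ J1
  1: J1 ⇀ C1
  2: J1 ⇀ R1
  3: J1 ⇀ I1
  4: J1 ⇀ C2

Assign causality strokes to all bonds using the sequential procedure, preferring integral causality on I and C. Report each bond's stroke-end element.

bond 0 →J1  (Se1: effort source, stroke at far end)
bond 1 →J1  (C1 outputs effort q/C1)
bond 3 →I1  (I1 integral (f out))
bond 2 →J1  (1-jn J1 has f-setter on 3)
bond 4 →J1  (1-jn J1 has f-setter on 3)

b0 |J1
b1 |J1
b2 |J1
b3 |I1
b4 |J1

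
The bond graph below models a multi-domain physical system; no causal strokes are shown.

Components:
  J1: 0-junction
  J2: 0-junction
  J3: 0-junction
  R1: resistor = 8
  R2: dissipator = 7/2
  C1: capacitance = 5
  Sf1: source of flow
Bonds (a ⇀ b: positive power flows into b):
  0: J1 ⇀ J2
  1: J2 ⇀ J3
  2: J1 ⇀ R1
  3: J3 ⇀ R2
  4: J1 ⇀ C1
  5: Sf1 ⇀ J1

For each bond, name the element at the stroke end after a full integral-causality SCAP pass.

β0 stroke at J2
β1 stroke at J3
β2 stroke at R1
β3 stroke at R2
β4 stroke at J1
β5 stroke at Sf1

bond 5 stroke at Sf1  (Sf1 fixes flow; stroke at Sf1)
bond 4 stroke at J1  (C1: C, integral causality)
bond 0 stroke at J2  (0-jn J1 has e-setter on 4)
bond 2 stroke at R1  (J1 effort already set via bond 4)
bond 1 stroke at J3  (J2 effort already set via bond 0)
bond 3 stroke at R2  (J3: bond 1 brought effort, rest push out)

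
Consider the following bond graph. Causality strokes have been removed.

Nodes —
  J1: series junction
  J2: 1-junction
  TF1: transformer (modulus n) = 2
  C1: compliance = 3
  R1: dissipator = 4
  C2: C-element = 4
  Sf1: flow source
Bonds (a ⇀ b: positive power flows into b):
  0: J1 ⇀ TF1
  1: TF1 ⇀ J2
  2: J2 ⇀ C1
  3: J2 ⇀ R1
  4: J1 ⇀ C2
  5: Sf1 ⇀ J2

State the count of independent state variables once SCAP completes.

2  (C1, C2 all integral)

#5 stroke at Sf1  (Sf1: flow source, stroke at near end)
#1 stroke at J2  (J2 flow already set via bond 5)
#2 stroke at J2  (J2 flow already set via bond 5)
#3 stroke at J2  (J2: bond 5 brought flow, rest push out)
#0 stroke at TF1  (through TF1, causality passes straight; one stroke at TF1)
#4 stroke at J1  (1-jn J1 has f-setter on 0)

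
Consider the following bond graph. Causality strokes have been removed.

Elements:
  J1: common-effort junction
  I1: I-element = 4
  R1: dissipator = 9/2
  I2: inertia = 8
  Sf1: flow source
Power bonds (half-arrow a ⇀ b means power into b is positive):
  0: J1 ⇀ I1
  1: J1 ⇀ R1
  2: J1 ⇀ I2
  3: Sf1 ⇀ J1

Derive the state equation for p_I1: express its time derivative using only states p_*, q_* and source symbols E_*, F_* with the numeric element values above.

b3 stroke→Sf1  (Sf1: flow source, stroke at near end)
b0 stroke→I1  (I1: I, integral causality)
b2 stroke→I2  (I2: I, integral causality)
b1 stroke→J1  (J1 needs exactly one e-in)

dp_I1/dt = 9*F_Sf1/2 - 9*p_I1/8 - 9*p_I2/16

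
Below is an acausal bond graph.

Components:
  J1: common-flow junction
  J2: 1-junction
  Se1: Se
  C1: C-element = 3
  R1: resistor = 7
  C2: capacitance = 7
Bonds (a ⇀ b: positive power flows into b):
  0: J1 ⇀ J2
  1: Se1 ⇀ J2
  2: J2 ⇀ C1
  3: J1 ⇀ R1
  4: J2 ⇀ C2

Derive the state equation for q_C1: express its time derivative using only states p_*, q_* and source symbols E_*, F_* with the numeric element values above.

b1 →J2  (Se1 fixes effort; stroke away)
b2 →J2  (prefer integral on C1)
b4 →J2  (prefer integral on C2)
b0 →J1  (J2 needs exactly one f-in)
b3 →R1  (only one flow-in slot at J1)

dq_C1/dt = E_Se1/7 - q_C1/21 - q_C2/49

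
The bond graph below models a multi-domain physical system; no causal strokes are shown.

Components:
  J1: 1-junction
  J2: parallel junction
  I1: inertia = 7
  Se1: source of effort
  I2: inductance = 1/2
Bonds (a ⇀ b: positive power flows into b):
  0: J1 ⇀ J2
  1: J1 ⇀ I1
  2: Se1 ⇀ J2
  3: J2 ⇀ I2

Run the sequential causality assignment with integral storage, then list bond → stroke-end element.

#0 stroke at J1
#1 stroke at I1
#2 stroke at J2
#3 stroke at I2

β2 →J2  (Se1 (Se) sets effort on bond)
β0 →J1  (J2 effort already set via bond 2)
β3 →I2  (J2: bond 2 brought effort, rest push out)
β1 →I1  (only one flow-in slot at J1)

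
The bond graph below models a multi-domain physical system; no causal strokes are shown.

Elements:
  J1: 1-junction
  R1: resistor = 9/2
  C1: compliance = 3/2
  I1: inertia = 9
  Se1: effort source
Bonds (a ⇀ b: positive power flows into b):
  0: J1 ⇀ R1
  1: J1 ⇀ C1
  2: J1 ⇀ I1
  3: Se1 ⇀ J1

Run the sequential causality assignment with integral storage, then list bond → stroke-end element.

#0 →J1
#1 →J1
#2 →I1
#3 →J1

bond 3 |J1  (Se1 (Se) sets effort on bond)
bond 1 |J1  (C1: C, integral causality)
bond 2 |I1  (prefer integral on I1)
bond 0 |J1  (J1: bond 2 brought flow, rest push out)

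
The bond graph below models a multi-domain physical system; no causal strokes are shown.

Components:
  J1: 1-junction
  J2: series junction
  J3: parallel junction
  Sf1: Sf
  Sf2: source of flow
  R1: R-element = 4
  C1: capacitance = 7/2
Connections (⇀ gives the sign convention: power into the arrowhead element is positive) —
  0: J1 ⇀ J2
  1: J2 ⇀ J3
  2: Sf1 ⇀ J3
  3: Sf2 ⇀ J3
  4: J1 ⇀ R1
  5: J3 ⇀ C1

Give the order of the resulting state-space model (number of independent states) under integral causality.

1  (C1 all integral)

#2 |Sf1  (source Sf1 imposes f)
#3 |Sf2  (Sf2 (Sf) sets flow on bond)
#5 |J3  (C1: C, integral causality)
#1 |J2  (J3 effort already set via bond 5)
#0 |J1  (J2 needs exactly one f-in)
#4 |R1  (J1: last free bond brings flow in)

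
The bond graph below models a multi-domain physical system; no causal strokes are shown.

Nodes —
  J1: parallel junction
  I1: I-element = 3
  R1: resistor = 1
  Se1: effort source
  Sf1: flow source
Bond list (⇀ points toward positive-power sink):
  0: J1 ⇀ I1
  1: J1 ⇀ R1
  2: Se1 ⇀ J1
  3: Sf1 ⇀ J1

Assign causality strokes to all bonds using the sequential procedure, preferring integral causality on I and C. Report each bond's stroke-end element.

b2 →J1  (Se1: effort source, stroke at far end)
b3 →Sf1  (Sf1 (Sf) sets flow on bond)
b0 →I1  (J1: bond 2 brought effort, rest push out)
b1 →R1  (0-jn J1 has e-setter on 2)

b0 stroke→I1
b1 stroke→R1
b2 stroke→J1
b3 stroke→Sf1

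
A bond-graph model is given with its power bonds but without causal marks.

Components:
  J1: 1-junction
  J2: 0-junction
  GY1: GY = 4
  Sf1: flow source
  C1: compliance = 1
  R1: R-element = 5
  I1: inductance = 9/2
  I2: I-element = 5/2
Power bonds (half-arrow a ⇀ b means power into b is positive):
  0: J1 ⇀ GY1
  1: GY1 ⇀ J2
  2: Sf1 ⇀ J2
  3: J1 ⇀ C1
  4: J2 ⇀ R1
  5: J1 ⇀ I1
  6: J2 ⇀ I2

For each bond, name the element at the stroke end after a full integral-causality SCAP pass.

bond 0 stroke at J1
bond 1 stroke at J2
bond 2 stroke at Sf1
bond 3 stroke at J1
bond 4 stroke at R1
bond 5 stroke at I1
bond 6 stroke at I2

β2 stroke at Sf1  (Sf1: flow source, stroke at near end)
β3 stroke at J1  (C1 outputs effort q/C1)
β5 stroke at I1  (I1 outputs flow p/I1)
β0 stroke at J1  (J1: bond 5 brought flow, rest push out)
β1 stroke at J2  (GY1 both-in/both-out from 0)
β4 stroke at R1  (J2: bond 1 brought effort, rest push out)
β6 stroke at I2  (J2 effort already set via bond 1)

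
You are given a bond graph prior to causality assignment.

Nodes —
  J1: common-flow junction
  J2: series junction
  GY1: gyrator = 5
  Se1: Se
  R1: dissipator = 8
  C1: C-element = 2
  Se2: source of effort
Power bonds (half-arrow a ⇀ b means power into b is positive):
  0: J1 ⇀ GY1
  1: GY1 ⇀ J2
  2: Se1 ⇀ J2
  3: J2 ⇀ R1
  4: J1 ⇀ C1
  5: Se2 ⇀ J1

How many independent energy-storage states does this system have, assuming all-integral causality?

#2 stroke→J2  (Se1 fixes effort; stroke away)
#5 stroke→J1  (Se2 fixes effort; stroke away)
#4 stroke→J1  (C1 outputs effort q/C1)
#0 stroke→GY1  (J1: last free bond brings flow in)
#1 stroke→GY1  (through GY1, causality inverts; strokes same side of GY1)
#3 stroke→J2  (1-jn J2 has f-setter on 1)

1  (C1 all integral)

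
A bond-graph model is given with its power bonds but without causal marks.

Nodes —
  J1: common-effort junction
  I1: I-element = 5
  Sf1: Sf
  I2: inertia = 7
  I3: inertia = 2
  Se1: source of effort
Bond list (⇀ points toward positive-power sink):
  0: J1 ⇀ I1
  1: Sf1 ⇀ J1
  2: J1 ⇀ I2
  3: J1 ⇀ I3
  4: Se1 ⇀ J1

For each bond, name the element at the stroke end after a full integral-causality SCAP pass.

b0 →I1
b1 →Sf1
b2 →I2
b3 →I3
b4 →J1

b1 →Sf1  (source Sf1 imposes f)
b4 →J1  (Se1 (Se) sets effort on bond)
b0 →I1  (J1 effort already set via bond 4)
b2 →I2  (J1 effort already set via bond 4)
b3 →I3  (common-e at J1 fixed by 4)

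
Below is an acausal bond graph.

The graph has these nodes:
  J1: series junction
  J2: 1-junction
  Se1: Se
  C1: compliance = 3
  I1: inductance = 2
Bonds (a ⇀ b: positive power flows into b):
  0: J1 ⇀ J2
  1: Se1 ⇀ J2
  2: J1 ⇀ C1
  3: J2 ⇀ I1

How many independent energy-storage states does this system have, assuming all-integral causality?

bond 1 →J2  (Se1: effort source, stroke at far end)
bond 2 →J1  (C1: C, integral causality)
bond 0 →J2  (J1: last free bond brings flow in)
bond 3 →I1  (only one flow-in slot at J2)

2  (C1, I1 all integral)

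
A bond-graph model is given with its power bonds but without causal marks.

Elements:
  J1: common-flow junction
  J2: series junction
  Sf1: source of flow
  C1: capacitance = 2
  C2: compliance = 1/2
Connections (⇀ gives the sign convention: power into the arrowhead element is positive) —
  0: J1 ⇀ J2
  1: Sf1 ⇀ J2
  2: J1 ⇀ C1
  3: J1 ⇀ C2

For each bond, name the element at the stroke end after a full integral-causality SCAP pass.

b1 stroke→Sf1  (Sf1: flow source, stroke at near end)
b0 stroke→J2  (1-jn J2 has f-setter on 1)
b2 stroke→J1  (1-jn J1 has f-setter on 0)
b3 stroke→J1  (J1 flow already set via bond 0)

bond 0 →J2
bond 1 →Sf1
bond 2 →J1
bond 3 →J1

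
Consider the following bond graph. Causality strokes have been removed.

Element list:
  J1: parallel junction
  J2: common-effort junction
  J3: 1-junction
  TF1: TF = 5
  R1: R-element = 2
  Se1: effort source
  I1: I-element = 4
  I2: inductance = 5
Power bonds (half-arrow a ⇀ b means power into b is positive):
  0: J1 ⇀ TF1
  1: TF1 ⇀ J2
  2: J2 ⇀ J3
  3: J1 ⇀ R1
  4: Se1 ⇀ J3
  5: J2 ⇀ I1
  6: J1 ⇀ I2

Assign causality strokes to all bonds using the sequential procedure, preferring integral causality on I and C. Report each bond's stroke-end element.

#4 stroke→J3  (Se1: effort source, stroke at far end)
#2 stroke→J2  (J3: last free bond brings flow in)
#1 stroke→TF1  (0-jn J2 has e-setter on 2)
#5 stroke→I1  (0-jn J2 has e-setter on 2)
#0 stroke→J1  (TF TF1: opposite of bond 1)
#3 stroke→R1  (J1: bond 0 brought effort, rest push out)
#6 stroke→I2  (J1: bond 0 brought effort, rest push out)

#0 stroke at J1
#1 stroke at TF1
#2 stroke at J2
#3 stroke at R1
#4 stroke at J3
#5 stroke at I1
#6 stroke at I2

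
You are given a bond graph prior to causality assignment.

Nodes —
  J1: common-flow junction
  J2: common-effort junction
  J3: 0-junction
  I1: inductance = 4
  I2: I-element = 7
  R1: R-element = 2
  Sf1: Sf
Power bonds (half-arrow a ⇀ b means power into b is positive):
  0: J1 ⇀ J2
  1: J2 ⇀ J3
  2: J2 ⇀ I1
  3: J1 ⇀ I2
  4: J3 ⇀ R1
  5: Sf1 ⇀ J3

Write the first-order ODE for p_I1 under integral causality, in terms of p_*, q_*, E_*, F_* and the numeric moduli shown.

b5 stroke→Sf1  (Sf1 fixes flow; stroke at Sf1)
b2 stroke→I1  (I1 integral (f out))
b3 stroke→I2  (prefer integral on I2)
b0 stroke→J1  (common-f at J1 fixed by 3)
b1 stroke→J2  (J2 needs exactly one e-in)
b4 stroke→J3  (J3 needs exactly one e-in)

dp_I1/dt = 2*F_Sf1 - p_I1/2 + 2*p_I2/7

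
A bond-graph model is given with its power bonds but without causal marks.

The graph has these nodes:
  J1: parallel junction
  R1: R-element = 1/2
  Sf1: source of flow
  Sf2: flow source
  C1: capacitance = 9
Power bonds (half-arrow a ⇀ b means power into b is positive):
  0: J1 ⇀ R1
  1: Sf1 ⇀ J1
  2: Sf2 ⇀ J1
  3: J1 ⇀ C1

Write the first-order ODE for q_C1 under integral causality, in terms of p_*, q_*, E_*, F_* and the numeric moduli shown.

dq_C1/dt = F_Sf1 + F_Sf2 - 2*q_C1/9

bond 1 stroke→Sf1  (Sf1: flow source, stroke at near end)
bond 2 stroke→Sf2  (Sf2 fixes flow; stroke at Sf2)
bond 3 stroke→J1  (C1 outputs effort q/C1)
bond 0 stroke→R1  (0-jn J1 has e-setter on 3)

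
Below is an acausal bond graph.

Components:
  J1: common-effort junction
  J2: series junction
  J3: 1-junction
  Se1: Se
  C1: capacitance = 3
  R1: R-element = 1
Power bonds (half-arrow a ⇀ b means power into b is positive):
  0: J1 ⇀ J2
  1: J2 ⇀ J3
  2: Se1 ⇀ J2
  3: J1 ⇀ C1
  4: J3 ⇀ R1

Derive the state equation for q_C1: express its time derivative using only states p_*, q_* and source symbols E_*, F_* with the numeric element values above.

dq_C1/dt = -E_Se1 - q_C1/3

#2 |J2  (source Se1 imposes e)
#3 |J1  (C1 integral (e out))
#0 |J2  (J1: bond 3 brought effort, rest push out)
#1 |J3  (J2: last free bond brings flow in)
#4 |R1  (J3 needs exactly one f-in)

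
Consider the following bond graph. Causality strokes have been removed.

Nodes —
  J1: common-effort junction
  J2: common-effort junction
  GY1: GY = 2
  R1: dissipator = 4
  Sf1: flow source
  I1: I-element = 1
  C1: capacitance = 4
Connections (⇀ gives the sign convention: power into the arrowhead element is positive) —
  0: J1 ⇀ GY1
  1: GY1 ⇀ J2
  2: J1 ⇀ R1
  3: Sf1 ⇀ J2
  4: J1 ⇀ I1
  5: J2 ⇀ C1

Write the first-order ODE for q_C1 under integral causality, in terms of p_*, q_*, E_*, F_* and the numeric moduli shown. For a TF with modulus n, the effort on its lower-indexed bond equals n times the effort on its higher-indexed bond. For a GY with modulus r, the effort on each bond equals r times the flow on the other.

dq_C1/dt = F_Sf1 - 2*p_I1 - q_C1/4

bond 3 stroke→Sf1  (Sf1: flow source, stroke at near end)
bond 4 stroke→I1  (I1 integral (f out))
bond 5 stroke→J2  (C1 integral (e out))
bond 1 stroke→GY1  (J2 effort already set via bond 5)
bond 0 stroke→GY1  (GY1 both-in/both-out from 1)
bond 2 stroke→J1  (closing 0-jn rule on J1)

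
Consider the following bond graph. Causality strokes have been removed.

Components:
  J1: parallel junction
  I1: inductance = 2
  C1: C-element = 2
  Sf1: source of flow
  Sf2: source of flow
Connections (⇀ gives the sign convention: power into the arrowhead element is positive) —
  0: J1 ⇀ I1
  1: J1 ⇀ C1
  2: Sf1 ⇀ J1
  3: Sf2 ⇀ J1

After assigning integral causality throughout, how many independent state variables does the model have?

b2 stroke at Sf1  (Sf1 (Sf) sets flow on bond)
b3 stroke at Sf2  (Sf2: flow source, stroke at near end)
b0 stroke at I1  (I1 integral (f out))
b1 stroke at J1  (J1 needs exactly one e-in)

2  (C1, I1 all integral)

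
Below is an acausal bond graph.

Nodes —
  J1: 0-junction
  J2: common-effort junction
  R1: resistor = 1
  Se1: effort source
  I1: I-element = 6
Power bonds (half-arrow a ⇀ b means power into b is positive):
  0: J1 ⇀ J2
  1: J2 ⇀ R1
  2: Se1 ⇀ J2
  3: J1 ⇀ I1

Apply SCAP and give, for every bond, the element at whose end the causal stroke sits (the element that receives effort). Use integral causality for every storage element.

bond 0 stroke at J1
bond 1 stroke at R1
bond 2 stroke at J2
bond 3 stroke at I1

b2 |J2  (Se1 (Se) sets effort on bond)
b0 |J1  (J2: bond 2 brought effort, rest push out)
b1 |R1  (J2 effort already set via bond 2)
b3 |I1  (J1 effort already set via bond 0)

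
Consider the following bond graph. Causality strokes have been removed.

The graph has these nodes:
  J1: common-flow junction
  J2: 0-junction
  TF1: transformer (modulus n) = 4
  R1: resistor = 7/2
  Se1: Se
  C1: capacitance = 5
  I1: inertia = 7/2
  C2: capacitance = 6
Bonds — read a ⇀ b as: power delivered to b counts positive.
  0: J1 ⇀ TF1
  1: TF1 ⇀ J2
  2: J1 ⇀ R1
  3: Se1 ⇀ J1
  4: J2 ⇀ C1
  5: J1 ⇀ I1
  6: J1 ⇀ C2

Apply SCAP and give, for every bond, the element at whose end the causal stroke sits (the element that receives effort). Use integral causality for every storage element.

b3 |J1  (Se1 fixes effort; stroke away)
b4 |J2  (C1: C, integral causality)
b1 |TF1  (J2 effort already set via bond 4)
b0 |J1  (TF1 one-in-one-out from 1)
b5 |I1  (prefer integral on I1)
b2 |J1  (J1 flow already set via bond 5)
b6 |J1  (1-jn J1 has f-setter on 5)

bond 0 stroke at J1
bond 1 stroke at TF1
bond 2 stroke at J1
bond 3 stroke at J1
bond 4 stroke at J2
bond 5 stroke at I1
bond 6 stroke at J1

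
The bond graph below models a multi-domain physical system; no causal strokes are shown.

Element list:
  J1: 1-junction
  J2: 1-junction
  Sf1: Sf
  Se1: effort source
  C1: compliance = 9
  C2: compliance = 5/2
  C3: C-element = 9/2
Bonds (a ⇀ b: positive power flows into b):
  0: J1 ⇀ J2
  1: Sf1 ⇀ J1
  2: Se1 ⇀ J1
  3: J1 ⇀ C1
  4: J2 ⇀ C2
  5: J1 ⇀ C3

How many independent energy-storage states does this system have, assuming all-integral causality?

#1 stroke→Sf1  (Sf1 (Sf) sets flow on bond)
#2 stroke→J1  (source Se1 imposes e)
#0 stroke→J1  (J1: bond 1 brought flow, rest push out)
#3 stroke→J1  (common-f at J1 fixed by 1)
#5 stroke→J1  (J1: bond 1 brought flow, rest push out)
#4 stroke→J2  (J2: bond 0 brought flow, rest push out)

3  (C1, C2, C3 all integral)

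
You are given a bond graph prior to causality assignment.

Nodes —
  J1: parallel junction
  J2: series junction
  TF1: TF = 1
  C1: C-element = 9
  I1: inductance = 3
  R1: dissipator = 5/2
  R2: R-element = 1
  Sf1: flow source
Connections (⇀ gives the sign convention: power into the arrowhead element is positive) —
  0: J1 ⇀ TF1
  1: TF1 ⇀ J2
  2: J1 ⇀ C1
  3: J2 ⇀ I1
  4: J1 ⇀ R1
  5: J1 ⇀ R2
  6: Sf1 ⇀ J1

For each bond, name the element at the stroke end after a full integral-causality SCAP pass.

bond 6 →Sf1  (source Sf1 imposes f)
bond 2 →J1  (prefer integral on C1)
bond 0 →TF1  (common-e at J1 fixed by 2)
bond 4 →R1  (J1 effort already set via bond 2)
bond 5 →R2  (common-e at J1 fixed by 2)
bond 1 →J2  (TF1 one-in-one-out from 0)
bond 3 →I1  (J2: last free bond brings flow in)

β0 stroke→TF1
β1 stroke→J2
β2 stroke→J1
β3 stroke→I1
β4 stroke→R1
β5 stroke→R2
β6 stroke→Sf1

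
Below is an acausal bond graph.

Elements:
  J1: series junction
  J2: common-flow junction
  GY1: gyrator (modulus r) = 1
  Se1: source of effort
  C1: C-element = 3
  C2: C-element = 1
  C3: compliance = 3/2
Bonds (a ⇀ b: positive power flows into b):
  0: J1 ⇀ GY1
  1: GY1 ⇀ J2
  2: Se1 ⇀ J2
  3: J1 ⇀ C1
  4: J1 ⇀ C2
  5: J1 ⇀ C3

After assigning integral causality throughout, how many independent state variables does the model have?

3  (C1, C2, C3 all integral)

b2 |J2  (Se1: effort source, stroke at far end)
b1 |GY1  (J2: last free bond brings flow in)
b0 |GY1  (GY1: gyrator matches bond 1)
b3 |J1  (1-jn J1 has f-setter on 0)
b4 |J1  (J1 flow already set via bond 0)
b5 |J1  (common-f at J1 fixed by 0)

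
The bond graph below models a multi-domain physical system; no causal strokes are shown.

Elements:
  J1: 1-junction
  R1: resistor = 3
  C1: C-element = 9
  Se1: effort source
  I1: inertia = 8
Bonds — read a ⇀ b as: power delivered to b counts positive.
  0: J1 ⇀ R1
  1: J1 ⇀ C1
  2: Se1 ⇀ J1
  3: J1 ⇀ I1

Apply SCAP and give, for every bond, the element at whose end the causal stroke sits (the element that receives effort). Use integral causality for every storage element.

b0 |J1
b1 |J1
b2 |J1
b3 |I1

#2 |J1  (Se1 (Se) sets effort on bond)
#1 |J1  (C1 integral (e out))
#3 |I1  (I1 outputs flow p/I1)
#0 |J1  (J1 flow already set via bond 3)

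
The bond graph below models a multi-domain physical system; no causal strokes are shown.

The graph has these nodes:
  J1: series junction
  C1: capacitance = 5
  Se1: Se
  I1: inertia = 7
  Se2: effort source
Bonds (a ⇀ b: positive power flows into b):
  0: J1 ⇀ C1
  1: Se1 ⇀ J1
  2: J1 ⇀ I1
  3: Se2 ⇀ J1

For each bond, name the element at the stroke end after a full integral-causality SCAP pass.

β0 |J1
β1 |J1
β2 |I1
β3 |J1

bond 1 →J1  (Se1 (Se) sets effort on bond)
bond 3 →J1  (Se2 (Se) sets effort on bond)
bond 0 →J1  (prefer integral on C1)
bond 2 →I1  (only one flow-in slot at J1)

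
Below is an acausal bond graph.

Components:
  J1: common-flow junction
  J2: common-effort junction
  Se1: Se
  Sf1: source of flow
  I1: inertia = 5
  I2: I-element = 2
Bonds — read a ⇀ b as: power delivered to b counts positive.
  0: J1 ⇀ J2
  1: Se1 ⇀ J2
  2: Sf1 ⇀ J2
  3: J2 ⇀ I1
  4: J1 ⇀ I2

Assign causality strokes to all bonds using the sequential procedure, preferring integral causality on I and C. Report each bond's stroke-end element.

b1 →J2  (source Se1 imposes e)
b2 →Sf1  (Sf1 (Sf) sets flow on bond)
b0 →J1  (J2 effort already set via bond 1)
b3 →I1  (J2: bond 1 brought effort, rest push out)
b4 →I2  (only one flow-in slot at J1)

bond 0 |J1
bond 1 |J2
bond 2 |Sf1
bond 3 |I1
bond 4 |I2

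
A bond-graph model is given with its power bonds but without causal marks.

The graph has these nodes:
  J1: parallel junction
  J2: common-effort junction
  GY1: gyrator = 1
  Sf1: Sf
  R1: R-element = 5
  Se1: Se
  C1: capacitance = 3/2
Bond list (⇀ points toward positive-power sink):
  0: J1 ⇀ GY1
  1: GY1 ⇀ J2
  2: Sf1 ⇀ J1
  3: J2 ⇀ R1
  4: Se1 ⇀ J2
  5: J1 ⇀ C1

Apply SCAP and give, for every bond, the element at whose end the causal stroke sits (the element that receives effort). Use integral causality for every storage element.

bond 0 →GY1
bond 1 →GY1
bond 2 →Sf1
bond 3 →R1
bond 4 →J2
bond 5 →J1

bond 2 |Sf1  (Sf1: flow source, stroke at near end)
bond 4 |J2  (Se1 (Se) sets effort on bond)
bond 1 |GY1  (common-e at J2 fixed by 4)
bond 3 |R1  (common-e at J2 fixed by 4)
bond 0 |GY1  (GY1 both-in/both-out from 1)
bond 5 |J1  (only one effort-in slot at J1)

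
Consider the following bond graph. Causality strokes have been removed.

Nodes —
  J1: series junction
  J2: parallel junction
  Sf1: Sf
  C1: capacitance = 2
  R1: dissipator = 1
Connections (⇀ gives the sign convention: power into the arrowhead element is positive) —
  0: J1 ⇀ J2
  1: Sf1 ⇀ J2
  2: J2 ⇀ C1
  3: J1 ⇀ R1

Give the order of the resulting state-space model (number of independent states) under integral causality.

1  (C1 all integral)

β1 stroke at Sf1  (source Sf1 imposes f)
β2 stroke at J2  (C1 integral (e out))
β0 stroke at J1  (common-e at J2 fixed by 2)
β3 stroke at R1  (J1 needs exactly one f-in)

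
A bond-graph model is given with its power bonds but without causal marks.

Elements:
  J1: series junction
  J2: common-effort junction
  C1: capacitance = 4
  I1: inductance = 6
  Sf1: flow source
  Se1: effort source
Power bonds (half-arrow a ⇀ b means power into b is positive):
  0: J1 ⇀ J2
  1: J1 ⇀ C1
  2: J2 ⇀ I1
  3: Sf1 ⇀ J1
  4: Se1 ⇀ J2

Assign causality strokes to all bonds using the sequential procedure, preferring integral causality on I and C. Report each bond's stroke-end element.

b3 →Sf1  (Sf1 fixes flow; stroke at Sf1)
b4 →J2  (Se1 (Se) sets effort on bond)
b0 →J1  (J1: bond 3 brought flow, rest push out)
b1 →J1  (J1 flow already set via bond 3)
b2 →I1  (J2: bond 4 brought effort, rest push out)

#0 stroke at J1
#1 stroke at J1
#2 stroke at I1
#3 stroke at Sf1
#4 stroke at J2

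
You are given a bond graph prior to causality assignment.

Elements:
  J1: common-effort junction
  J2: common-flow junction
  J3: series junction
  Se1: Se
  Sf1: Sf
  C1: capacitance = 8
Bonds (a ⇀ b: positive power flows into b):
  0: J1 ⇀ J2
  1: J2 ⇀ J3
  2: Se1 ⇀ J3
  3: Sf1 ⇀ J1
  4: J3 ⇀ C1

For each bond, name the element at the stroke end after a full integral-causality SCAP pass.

#2 stroke at J3  (Se1: effort source, stroke at far end)
#3 stroke at Sf1  (Sf1 fixes flow; stroke at Sf1)
#0 stroke at J1  (J1 needs exactly one e-in)
#1 stroke at J2  (J2: bond 0 brought flow, rest push out)
#4 stroke at J3  (J3 flow already set via bond 1)

β0 |J1
β1 |J2
β2 |J3
β3 |Sf1
β4 |J3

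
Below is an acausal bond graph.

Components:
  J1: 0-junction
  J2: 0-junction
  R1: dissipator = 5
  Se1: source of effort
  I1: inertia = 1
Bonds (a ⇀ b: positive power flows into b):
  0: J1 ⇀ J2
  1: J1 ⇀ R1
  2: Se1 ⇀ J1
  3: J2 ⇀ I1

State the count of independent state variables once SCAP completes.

bond 2 →J1  (Se1 (Se) sets effort on bond)
bond 0 →J2  (common-e at J1 fixed by 2)
bond 1 →R1  (common-e at J1 fixed by 2)
bond 3 →I1  (J2: bond 0 brought effort, rest push out)

1  (I1 all integral)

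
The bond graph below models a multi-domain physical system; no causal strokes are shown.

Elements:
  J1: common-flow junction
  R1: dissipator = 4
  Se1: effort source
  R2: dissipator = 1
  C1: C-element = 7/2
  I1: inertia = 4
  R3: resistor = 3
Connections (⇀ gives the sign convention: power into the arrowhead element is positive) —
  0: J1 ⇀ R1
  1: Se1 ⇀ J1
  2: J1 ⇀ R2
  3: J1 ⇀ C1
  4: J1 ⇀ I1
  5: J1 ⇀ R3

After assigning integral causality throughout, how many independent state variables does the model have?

2  (C1, I1 all integral)

b1 →J1  (Se1 (Se) sets effort on bond)
b3 →J1  (C1 integral (e out))
b4 →I1  (I1 integral (f out))
b0 →J1  (J1 flow already set via bond 4)
b2 →J1  (common-f at J1 fixed by 4)
b5 →J1  (common-f at J1 fixed by 4)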